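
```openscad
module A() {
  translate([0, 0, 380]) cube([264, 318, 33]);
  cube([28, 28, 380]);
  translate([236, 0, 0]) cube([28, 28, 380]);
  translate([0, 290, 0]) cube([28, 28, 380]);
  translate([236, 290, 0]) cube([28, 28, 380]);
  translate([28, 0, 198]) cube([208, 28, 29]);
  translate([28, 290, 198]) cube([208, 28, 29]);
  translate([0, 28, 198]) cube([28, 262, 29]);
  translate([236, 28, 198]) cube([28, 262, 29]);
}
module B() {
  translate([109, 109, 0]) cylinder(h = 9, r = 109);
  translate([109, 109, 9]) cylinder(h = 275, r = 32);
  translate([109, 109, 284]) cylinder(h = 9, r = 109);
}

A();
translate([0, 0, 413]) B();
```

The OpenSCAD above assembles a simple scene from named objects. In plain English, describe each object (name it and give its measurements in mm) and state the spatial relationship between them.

A is a simple wooden stool: a rectangular seat 264 mm (x) by 318 mm (y), 33 mm thick, top face at z = 413 mm, on four square legs, each 28×28 mm in cross-section. The legs rest on z = 0, each flush with a corner of the seat. Four stretchers, 28 mm wide and 29 mm tall, connect adjacent legs with their undersides at z = 198 mm, each running between the inner faces of the legs it joins and aligned with the legs' outer faces on the other axis.

B is a spool: two coaxial disc flanges of radius 109 mm and thickness 9 mm, joined by a core cylinder of radius 32 mm and height 275 mm. The lower flange rests on z = 0 and the three cylinders share a vertical axis.

The spool is on top of the stool.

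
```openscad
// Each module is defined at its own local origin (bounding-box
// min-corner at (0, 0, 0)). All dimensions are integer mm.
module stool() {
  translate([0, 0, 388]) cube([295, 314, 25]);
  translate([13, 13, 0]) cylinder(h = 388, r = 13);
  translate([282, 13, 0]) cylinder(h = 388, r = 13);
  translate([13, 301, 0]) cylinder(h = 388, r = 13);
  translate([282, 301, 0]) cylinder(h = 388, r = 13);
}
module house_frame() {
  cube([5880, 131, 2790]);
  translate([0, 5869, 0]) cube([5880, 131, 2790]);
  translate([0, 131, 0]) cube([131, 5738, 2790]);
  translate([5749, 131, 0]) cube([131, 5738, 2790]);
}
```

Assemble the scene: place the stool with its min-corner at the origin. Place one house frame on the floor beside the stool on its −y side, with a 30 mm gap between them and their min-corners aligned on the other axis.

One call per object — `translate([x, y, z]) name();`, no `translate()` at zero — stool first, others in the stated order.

stool();
translate([0, -6030, 0]) house_frame();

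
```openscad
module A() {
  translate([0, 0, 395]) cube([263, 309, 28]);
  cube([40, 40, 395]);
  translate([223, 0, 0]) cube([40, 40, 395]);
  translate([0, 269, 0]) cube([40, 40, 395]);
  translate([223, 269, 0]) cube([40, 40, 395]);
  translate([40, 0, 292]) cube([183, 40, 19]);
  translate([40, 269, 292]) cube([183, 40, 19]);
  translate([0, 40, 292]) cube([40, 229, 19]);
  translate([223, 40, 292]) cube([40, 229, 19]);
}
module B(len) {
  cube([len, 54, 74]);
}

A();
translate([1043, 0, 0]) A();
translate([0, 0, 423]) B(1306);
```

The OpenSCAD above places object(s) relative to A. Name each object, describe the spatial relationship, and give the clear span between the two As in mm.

Second stool starts at x = 1043; first ends at x = 263; clear span = 1043 − 263 = 780 mm.

A is a stool. B is a beam. A beam spans the tops of two stools. The clear span between the two stools is 780 mm.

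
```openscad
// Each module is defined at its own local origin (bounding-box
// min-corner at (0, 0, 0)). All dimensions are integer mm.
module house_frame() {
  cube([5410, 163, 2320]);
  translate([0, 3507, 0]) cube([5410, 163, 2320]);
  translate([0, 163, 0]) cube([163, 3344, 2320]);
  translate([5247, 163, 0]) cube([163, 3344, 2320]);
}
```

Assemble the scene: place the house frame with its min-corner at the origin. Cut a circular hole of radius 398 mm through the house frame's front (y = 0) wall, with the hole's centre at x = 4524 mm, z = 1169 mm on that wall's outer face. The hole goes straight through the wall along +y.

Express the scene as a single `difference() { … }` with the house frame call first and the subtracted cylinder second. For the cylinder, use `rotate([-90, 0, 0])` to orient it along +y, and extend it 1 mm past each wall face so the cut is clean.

difference() {
  house_frame();
  translate([4524, -1, 1169]) rotate([-90, 0, 0]) cylinder(h = 165, r = 398);
}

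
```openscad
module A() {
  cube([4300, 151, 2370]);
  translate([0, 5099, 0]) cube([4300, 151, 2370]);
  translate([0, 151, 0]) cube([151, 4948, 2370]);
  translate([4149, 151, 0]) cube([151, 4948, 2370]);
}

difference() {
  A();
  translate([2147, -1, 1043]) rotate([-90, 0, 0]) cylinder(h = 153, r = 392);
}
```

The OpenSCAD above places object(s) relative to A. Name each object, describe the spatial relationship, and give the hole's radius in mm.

The subtracted cylinder has r = 392 mm.

A is a house frame. The house frame has a circular hole through its front wall. The hole's radius is 392 mm.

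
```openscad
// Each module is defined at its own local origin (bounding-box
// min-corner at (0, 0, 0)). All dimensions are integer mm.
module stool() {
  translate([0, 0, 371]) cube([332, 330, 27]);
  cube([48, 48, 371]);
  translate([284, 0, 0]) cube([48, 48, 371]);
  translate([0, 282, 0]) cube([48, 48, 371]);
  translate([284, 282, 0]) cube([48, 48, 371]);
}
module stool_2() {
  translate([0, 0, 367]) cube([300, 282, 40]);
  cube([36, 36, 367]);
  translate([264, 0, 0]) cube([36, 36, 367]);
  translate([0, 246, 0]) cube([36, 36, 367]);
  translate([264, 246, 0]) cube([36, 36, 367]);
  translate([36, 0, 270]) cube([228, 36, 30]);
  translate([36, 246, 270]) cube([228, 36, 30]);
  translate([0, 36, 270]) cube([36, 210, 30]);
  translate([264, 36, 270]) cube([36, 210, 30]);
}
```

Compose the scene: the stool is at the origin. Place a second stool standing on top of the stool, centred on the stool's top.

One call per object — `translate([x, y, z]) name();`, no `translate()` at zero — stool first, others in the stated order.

stool();
translate([16, 24, 398]) stool_2();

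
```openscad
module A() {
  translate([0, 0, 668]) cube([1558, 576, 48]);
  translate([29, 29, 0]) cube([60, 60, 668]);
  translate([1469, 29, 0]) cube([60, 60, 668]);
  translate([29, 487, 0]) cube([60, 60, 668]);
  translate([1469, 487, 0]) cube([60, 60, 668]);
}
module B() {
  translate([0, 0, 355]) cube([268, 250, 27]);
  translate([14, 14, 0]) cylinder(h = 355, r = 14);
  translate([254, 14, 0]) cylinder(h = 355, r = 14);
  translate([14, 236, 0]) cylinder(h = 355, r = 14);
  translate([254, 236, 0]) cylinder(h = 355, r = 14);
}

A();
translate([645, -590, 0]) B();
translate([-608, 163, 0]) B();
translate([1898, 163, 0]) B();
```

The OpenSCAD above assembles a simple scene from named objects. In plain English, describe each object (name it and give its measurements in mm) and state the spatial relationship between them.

A is a table with a 1558×576 mm rectangular top, 48 mm thick, top surface at z = 716 mm, supported by four 60×60 mm square legs, each inset 29 mm from the nearest pair of top edges, running from the floor.

B is a four-legged stool. The seat is a 268×250×27 mm slab whose top surface is at z = 382 mm; four round legs, each 28 mm in diameter, run from the floor (z = 0) to the underside of the seat, each leg's axis is inset half a diameter from the nearest pair of seat edges (so the leg's bounding box is flush with the corner).

Three stools sit around the table at the −y, −x, +x sides.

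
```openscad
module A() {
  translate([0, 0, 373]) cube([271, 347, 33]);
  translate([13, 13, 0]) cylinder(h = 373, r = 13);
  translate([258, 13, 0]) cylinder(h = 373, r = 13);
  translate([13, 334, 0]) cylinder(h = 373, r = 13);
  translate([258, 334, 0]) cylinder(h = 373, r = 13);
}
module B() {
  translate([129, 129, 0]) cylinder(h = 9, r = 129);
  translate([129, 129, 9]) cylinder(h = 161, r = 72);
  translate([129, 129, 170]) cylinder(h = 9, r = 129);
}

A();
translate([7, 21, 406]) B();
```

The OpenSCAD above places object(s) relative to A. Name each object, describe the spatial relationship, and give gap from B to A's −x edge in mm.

The spool's min-x is at 7; the stool's min-x is 0; gap = 7 mm.

A is a stool. B is a spool. The spool is on top of the stool. The gap from the spool to the stool's −x edge is 7 mm.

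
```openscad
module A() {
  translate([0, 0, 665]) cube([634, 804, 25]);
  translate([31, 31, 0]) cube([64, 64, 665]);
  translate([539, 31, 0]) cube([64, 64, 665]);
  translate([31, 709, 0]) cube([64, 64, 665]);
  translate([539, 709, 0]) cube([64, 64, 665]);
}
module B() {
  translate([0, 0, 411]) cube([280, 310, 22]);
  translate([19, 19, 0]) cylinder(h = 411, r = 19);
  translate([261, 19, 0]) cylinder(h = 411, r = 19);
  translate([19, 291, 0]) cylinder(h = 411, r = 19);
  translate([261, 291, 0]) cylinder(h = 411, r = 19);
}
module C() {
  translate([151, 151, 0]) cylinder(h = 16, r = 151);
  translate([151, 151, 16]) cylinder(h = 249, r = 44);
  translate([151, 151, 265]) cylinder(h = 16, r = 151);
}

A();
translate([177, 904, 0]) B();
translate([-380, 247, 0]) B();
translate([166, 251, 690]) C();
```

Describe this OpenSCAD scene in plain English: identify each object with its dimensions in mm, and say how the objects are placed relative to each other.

A is a table: top 634 mm (x) × 804 mm (y), 25 mm thick, upper face at z = 690 mm, on four 64×64 mm square legs, each inset 31 mm from the nearest pair of top edges, running from z = 0 to the bottom of the top.

B is a four-legged stool. The seat is 280×310 mm, 22 mm thick, top at z = 433 mm. It stands on four round legs, each 38 mm in diameter, from z = 0 to the seat underside, each leg's axis is inset half a diameter from the nearest pair of seat edges (so the leg's bounding box is flush with the corner).

C is a spool: two coaxial disc flanges of radius 151 mm and thickness 16 mm, joined by a core cylinder of radius 44 mm and height 249 mm. The lower flange rests on z = 0 and the three cylinders share a vertical axis.

Two stools sit around the table at the +y, −x sides. The spool is on top of the table, centred.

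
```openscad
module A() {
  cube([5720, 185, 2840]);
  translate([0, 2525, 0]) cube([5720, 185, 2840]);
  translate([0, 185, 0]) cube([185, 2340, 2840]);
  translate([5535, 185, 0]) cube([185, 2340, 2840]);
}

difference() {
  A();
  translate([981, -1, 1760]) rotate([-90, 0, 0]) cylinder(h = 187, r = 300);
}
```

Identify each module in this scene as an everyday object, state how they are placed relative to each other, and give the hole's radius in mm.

The subtracted cylinder has r = 300 mm.

A is a house frame. The house frame has a circular hole through its front wall. The hole's radius is 300 mm.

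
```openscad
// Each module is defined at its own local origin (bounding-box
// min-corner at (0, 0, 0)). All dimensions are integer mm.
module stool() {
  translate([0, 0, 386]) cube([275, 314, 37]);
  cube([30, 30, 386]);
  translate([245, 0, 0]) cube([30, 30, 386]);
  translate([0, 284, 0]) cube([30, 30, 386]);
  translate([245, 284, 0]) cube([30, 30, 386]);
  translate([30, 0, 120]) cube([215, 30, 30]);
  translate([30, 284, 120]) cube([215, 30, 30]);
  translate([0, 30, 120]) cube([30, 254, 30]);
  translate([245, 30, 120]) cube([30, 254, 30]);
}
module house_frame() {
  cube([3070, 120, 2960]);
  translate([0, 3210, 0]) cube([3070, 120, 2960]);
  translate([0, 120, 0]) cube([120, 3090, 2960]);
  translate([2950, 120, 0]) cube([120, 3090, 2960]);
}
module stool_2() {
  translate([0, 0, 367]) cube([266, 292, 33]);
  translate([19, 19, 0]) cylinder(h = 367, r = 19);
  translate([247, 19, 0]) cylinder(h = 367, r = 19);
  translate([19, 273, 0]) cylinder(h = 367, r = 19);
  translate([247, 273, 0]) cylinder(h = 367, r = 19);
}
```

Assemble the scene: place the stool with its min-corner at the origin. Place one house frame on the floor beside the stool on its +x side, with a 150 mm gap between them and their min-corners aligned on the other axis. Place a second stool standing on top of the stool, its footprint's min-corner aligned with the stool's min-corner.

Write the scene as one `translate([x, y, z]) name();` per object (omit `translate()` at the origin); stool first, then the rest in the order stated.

stool();
translate([425, 0, 0]) house_frame();
translate([0, 0, 423]) stool_2();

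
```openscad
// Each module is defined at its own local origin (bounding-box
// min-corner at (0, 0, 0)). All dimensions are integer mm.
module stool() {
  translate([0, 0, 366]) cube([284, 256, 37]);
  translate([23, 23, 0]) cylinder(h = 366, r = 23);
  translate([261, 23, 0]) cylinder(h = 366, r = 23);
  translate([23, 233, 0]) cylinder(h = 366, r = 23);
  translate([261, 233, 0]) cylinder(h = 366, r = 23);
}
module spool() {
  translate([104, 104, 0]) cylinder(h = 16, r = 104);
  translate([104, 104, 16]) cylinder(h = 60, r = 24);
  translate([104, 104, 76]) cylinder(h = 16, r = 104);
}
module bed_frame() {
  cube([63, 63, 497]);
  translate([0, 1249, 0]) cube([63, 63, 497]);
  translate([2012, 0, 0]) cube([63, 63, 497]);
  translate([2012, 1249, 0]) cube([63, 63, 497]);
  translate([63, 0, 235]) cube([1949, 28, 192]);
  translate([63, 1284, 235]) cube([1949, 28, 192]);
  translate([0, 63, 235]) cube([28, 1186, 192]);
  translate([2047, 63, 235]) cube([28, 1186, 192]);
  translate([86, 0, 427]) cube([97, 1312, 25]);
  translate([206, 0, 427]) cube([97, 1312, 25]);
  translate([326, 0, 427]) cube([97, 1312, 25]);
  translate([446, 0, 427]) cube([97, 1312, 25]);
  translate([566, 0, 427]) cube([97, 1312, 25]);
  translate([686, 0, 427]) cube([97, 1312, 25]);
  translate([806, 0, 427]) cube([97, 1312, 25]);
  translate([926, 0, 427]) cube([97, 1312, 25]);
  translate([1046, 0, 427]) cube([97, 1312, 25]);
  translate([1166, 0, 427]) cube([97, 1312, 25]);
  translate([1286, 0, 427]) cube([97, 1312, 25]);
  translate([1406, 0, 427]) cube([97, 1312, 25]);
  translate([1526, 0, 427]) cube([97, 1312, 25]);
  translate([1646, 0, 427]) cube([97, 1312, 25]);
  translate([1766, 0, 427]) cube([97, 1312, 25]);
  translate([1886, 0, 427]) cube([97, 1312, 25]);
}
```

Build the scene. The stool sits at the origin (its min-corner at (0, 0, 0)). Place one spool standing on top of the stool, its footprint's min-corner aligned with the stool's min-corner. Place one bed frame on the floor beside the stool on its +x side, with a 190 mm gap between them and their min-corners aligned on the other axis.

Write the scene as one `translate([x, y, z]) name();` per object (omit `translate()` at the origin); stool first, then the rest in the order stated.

stool();
translate([0, 0, 403]) spool();
translate([474, 0, 0]) bed_frame();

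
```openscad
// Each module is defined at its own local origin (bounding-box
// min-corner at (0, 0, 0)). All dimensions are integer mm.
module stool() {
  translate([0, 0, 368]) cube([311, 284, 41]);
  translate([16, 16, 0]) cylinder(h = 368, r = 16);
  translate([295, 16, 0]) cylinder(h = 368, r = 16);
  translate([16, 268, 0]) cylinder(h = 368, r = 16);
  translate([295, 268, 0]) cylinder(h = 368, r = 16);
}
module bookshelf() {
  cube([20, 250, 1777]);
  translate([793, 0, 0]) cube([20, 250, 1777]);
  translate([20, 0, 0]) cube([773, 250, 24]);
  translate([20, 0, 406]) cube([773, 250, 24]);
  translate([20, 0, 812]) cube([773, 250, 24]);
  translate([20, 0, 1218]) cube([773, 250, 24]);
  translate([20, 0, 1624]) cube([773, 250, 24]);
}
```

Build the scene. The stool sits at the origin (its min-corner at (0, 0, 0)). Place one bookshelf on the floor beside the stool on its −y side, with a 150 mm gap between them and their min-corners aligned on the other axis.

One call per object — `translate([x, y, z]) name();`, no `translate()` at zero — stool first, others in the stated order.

stool();
translate([0, -400, 0]) bookshelf();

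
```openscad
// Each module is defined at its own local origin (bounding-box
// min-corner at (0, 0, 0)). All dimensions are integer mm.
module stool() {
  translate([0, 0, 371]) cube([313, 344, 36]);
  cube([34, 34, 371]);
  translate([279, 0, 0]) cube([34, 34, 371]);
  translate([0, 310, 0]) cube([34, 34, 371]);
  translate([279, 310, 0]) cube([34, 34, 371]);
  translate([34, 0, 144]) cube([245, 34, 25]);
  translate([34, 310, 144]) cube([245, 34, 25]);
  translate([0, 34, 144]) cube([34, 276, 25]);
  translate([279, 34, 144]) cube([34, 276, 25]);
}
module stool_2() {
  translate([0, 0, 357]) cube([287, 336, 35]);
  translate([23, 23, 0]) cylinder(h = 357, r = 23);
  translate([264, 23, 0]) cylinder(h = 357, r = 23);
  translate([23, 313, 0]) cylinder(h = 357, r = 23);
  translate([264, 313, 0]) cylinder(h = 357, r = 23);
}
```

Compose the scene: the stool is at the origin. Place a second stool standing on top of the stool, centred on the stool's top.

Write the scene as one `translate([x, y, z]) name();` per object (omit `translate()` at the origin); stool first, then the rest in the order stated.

stool();
translate([13, 4, 407]) stool_2();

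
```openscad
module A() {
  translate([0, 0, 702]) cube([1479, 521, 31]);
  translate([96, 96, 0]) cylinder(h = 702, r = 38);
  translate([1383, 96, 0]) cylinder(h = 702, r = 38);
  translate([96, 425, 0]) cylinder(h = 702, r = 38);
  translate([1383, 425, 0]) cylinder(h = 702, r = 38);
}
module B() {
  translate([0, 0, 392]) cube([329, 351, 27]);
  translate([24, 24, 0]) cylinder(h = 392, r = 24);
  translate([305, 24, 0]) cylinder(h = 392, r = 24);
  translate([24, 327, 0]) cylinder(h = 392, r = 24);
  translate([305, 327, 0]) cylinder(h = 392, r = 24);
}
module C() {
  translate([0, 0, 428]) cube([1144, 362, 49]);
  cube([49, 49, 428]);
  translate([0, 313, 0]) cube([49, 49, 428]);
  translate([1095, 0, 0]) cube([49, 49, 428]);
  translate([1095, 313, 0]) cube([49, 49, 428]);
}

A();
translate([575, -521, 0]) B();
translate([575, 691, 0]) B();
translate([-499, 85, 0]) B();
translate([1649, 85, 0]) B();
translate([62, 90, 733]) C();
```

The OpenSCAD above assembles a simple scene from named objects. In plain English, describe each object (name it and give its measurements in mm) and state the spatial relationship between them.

A is a table: top 1479 mm (x) × 521 mm (y), 31 mm thick, upper face at z = 733 mm, on four round legs of 76 mm diameter, each leg's bounding box inset 58 mm from the nearest pair of top edges, running from z = 0 to the bottom of the top.

B is a four-legged stool. The seat is a 329×351×27 mm slab whose top surface is at z = 419 mm; four round legs, each 48 mm in diameter, run from the floor (z = 0) to the underside of the seat, each leg's axis is inset half a diameter from the nearest pair of seat edges (so the leg's bounding box is flush with the corner).

C is a long wooden bench with a 1144 mm (x) × 362 mm (y) seat, 49 mm thick, its top surface 477 mm above the floor. Four 49 mm square legs at the seat corners, flush with the edges, run from z = 0 to the seat underside.

Four stools sit around the table at the −y, +y, −x, +x sides. The bench is on top of the table.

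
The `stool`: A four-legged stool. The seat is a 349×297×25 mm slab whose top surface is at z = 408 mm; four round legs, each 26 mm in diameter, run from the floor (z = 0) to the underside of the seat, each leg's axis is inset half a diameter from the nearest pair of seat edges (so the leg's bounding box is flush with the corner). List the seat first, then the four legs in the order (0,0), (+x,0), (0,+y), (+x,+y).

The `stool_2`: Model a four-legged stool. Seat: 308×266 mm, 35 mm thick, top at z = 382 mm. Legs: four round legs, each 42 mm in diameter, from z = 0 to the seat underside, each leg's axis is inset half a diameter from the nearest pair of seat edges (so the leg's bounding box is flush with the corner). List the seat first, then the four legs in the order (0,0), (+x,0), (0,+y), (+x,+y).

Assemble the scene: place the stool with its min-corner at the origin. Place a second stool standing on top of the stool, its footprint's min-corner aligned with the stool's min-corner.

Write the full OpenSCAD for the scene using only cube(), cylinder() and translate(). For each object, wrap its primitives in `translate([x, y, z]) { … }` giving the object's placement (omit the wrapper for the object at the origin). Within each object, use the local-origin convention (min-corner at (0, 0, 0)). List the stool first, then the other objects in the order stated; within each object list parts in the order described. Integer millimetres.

translate([0, 0, 383]) cube([349, 297, 25]);
translate([13, 13, 0]) cylinder(h = 383, r = 13);
translate([336, 13, 0]) cylinder(h = 383, r = 13);
translate([13, 284, 0]) cylinder(h = 383, r = 13);
translate([336, 284, 0]) cylinder(h = 383, r = 13);
translate([0, 0, 408]) {
  translate([0, 0, 347]) cube([308, 266, 35]);
  translate([21, 21, 0]) cylinder(h = 347, r = 21);
  translate([287, 21, 0]) cylinder(h = 347, r = 21);
  translate([21, 245, 0]) cylinder(h = 347, r = 21);
  translate([287, 245, 0]) cylinder(h = 347, r = 21);
}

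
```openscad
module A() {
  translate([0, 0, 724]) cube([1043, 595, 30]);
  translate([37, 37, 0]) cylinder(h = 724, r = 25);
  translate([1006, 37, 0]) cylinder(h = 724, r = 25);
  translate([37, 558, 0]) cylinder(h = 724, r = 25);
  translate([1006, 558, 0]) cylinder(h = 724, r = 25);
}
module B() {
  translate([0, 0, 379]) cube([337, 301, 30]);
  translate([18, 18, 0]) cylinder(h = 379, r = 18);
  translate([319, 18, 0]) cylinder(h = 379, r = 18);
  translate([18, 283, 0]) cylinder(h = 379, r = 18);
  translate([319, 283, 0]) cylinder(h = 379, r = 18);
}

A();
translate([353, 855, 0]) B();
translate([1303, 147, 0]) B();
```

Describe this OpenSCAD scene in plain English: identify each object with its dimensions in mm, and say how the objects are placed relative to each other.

A is a rectangular dining table. The top is 1043×595×30 mm with its upper surface at z = 754 mm. It stands on four round legs of 50 mm diameter, each leg's bounding box inset 12 mm from the nearest pair of top edges, running from the floor to the underside of the top.

B is a simple wooden stool: a rectangular seat 337 mm (x) by 301 mm (y), 30 mm thick, top face at z = 409 mm, on four round legs, each 36 mm in diameter. The legs rest on z = 0, each leg's axis is inset half a diameter from the nearest pair of seat edges (so the leg's bounding box is flush with the corner).

Two stools sit around the table at the +y, +x sides.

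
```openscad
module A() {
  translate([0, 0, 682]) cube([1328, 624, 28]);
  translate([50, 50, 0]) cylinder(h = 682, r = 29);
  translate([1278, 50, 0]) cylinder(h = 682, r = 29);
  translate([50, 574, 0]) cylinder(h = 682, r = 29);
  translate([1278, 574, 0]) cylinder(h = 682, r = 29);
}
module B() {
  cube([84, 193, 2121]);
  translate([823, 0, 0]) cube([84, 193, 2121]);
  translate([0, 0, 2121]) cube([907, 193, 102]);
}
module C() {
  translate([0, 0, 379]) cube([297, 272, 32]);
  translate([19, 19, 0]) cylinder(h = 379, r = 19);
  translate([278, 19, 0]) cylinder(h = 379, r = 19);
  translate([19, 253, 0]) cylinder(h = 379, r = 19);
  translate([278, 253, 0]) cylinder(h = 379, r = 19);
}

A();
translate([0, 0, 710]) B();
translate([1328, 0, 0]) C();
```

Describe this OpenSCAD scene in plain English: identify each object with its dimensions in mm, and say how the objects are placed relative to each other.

A is a table: top 1328 mm (x) × 624 mm (y), 28 mm thick, upper face at z = 710 mm, on four round legs of 58 mm diameter, each leg's bounding box inset 21 mm from the nearest pair of top edges, running from z = 0 to the bottom of the top.

B is a door frame. The clear opening is 739 mm wide and 2121 mm high. Two 84 mm wide jambs, 193 mm deep, stand either side of the opening from the floor to the top of the opening. A 102 mm thick head sits across the top of both jambs, spanning the full outside width of the frame.

C is a four-legged stool. The seat is a 297×272×32 mm slab whose top surface is at z = 411 mm; four round legs, each 38 mm in diameter, run from the floor (z = 0) to the underside of the seat, each leg's axis is inset half a diameter from the nearest pair of seat edges (so the leg's bounding box is flush with the corner).

The door frame is on top of the table. The stool is against the table's +x side, with their −y faces flush.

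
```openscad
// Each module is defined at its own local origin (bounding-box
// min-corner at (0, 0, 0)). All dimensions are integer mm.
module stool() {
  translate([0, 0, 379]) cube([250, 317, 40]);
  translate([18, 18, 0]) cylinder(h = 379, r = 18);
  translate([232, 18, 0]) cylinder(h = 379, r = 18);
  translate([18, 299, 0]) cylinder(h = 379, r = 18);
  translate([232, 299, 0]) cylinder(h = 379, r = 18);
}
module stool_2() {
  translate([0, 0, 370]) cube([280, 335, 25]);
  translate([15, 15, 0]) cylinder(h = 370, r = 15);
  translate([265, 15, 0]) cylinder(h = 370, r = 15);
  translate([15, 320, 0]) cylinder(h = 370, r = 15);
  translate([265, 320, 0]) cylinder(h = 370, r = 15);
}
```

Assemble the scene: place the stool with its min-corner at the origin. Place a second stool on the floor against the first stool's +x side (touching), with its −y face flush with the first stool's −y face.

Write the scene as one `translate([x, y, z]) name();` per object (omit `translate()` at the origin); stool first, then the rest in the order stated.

stool();
translate([250, 0, 0]) stool_2();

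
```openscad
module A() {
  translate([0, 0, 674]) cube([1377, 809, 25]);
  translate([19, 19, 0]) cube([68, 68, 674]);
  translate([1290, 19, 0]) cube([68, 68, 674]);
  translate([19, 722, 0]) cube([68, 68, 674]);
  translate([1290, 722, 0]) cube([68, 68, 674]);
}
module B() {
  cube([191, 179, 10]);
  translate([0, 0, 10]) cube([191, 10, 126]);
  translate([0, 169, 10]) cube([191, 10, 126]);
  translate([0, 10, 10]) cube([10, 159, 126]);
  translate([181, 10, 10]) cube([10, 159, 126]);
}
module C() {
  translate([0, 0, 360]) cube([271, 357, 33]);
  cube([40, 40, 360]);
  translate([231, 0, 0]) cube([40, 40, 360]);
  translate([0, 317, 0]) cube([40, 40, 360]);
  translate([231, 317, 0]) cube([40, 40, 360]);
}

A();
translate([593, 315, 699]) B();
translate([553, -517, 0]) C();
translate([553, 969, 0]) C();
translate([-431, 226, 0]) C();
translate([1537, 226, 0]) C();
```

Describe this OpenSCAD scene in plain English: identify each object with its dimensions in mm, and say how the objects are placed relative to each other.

A is a rectangular dining table. The top is 1377×809×25 mm with its upper surface at z = 699 mm. It stands on four 68×68 mm square legs, each inset 19 mm from the nearest pair of top edges, running from the floor to the underside of the top.

B is an open-topped rectangular box: outside dimensions 191×179×136 mm, with a uniform wall and base thickness of 10 mm. The base is a full 191×179 slab on the floor; four walls sit on top of the base. The front and back walls (the −y and +y sides) span the full width; the two side walls fit between them.

C is a four-legged stool. The seat is a 271×357×33 mm slab whose top surface is at z = 393 mm; four square legs, each 40×40 mm in cross-section, run from the floor (z = 0) to the underside of the seat, each flush with a corner of the seat.

The open box is on top of the table, centred. Four stools sit around the table at the −y, +y, −x, +x sides.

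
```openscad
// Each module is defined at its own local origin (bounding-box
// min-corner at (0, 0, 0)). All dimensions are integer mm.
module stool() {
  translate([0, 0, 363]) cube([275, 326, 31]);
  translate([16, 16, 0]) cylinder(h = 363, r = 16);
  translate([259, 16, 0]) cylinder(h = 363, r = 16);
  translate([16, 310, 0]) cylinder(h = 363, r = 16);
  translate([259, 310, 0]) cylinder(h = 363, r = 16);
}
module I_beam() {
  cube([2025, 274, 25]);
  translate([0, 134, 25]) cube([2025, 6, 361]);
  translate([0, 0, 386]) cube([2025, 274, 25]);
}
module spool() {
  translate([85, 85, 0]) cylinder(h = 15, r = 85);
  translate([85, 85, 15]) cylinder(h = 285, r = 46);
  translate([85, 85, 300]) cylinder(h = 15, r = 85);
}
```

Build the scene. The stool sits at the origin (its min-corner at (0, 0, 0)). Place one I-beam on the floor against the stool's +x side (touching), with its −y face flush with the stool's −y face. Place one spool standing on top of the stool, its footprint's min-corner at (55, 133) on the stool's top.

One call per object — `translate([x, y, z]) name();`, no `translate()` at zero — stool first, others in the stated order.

stool();
translate([275, 0, 0]) I_beam();
translate([55, 133, 394]) spool();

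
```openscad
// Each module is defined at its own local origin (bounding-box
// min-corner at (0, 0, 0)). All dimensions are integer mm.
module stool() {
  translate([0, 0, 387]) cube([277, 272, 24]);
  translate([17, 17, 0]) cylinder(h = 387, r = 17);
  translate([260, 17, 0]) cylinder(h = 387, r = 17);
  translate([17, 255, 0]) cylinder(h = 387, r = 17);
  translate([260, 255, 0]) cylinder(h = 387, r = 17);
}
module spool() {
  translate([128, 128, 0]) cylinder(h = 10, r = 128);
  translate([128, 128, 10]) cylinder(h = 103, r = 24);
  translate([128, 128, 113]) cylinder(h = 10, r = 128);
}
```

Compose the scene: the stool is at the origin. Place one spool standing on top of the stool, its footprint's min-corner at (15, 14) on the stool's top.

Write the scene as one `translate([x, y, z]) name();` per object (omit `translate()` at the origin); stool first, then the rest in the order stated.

stool();
translate([15, 14, 411]) spool();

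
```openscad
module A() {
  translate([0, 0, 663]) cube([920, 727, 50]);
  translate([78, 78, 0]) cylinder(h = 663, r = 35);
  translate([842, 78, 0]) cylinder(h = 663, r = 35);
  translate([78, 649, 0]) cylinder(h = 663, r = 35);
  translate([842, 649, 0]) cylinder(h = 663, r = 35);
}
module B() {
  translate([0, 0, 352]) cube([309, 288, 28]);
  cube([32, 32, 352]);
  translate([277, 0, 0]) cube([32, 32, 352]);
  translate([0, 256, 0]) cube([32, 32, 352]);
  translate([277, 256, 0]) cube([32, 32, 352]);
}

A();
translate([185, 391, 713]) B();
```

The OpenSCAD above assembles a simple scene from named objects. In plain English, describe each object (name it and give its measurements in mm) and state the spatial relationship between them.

A is a table: top 920 mm (x) × 727 mm (y), 50 mm thick, upper face at z = 713 mm, on four round legs of 70 mm diameter, each leg's bounding box inset 43 mm from the nearest pair of top edges, running from z = 0 to the bottom of the top.

B is a simple wooden stool: a rectangular seat 309 mm (x) by 288 mm (y), 28 mm thick, top face at z = 380 mm, on four square legs, each 32×32 mm in cross-section. The legs rest on z = 0, each flush with a corner of the seat.

The stool is on top of the table.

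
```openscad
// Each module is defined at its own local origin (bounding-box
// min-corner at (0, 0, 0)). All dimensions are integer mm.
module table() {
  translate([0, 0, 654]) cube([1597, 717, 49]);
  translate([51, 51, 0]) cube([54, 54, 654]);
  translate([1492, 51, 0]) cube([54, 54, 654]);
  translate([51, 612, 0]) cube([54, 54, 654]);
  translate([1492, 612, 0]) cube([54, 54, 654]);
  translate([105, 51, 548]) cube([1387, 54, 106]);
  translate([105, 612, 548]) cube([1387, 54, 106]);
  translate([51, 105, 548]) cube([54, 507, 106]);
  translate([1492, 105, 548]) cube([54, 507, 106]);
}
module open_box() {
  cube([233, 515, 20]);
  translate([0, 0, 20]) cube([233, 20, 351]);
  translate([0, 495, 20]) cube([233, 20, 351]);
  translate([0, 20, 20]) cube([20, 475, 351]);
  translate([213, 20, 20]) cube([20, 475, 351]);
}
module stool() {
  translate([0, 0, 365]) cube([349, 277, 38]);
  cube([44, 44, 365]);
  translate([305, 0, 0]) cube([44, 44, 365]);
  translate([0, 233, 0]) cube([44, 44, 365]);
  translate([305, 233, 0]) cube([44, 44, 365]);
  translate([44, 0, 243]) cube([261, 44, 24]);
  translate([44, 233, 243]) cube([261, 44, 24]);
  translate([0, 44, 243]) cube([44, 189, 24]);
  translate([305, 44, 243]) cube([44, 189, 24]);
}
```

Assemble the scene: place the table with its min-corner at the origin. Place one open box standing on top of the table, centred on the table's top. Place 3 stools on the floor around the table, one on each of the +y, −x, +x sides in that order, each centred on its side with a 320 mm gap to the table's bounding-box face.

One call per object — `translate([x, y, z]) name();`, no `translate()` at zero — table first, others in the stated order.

table();
translate([682, 101, 703]) open_box();
translate([624, 1037, 0]) stool();
translate([-669, 220, 0]) stool();
translate([1917, 220, 0]) stool();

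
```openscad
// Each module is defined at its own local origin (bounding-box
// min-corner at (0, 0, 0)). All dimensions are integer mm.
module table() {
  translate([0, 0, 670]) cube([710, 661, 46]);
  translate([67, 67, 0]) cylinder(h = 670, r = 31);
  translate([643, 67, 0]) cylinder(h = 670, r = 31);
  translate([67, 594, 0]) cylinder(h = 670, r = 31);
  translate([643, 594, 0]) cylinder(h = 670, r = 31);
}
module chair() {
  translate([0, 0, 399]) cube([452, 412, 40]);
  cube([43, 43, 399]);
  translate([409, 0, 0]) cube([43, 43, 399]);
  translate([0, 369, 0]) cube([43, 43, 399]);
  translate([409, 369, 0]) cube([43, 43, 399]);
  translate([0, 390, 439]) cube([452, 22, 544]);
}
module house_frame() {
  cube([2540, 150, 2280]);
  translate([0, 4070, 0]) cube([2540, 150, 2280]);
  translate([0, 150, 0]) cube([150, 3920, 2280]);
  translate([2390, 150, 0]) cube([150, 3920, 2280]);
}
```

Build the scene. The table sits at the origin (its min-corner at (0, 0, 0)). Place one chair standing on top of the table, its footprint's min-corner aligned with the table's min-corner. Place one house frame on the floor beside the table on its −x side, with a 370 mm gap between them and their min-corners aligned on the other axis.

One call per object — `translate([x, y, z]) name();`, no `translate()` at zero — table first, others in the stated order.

table();
translate([0, 0, 716]) chair();
translate([-2910, 0, 0]) house_frame();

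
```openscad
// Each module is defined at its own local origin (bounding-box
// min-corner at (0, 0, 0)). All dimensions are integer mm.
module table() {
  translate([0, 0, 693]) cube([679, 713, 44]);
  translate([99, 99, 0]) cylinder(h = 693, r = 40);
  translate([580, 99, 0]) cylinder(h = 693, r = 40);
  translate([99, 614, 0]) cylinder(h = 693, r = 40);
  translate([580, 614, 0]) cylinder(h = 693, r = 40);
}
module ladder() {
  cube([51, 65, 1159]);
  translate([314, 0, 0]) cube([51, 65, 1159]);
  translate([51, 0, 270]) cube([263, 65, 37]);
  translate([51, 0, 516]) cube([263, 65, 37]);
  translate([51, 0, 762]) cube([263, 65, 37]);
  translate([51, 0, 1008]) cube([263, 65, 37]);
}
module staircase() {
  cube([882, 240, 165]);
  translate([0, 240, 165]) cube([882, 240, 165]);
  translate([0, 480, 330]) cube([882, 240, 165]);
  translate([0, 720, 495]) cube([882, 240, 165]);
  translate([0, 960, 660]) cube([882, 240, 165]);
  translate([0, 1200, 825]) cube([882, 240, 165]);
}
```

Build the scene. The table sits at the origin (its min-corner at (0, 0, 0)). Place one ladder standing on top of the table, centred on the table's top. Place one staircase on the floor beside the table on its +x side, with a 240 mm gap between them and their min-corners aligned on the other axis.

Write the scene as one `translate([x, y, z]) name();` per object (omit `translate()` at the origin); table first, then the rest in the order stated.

table();
translate([157, 324, 737]) ladder();
translate([919, 0, 0]) staircase();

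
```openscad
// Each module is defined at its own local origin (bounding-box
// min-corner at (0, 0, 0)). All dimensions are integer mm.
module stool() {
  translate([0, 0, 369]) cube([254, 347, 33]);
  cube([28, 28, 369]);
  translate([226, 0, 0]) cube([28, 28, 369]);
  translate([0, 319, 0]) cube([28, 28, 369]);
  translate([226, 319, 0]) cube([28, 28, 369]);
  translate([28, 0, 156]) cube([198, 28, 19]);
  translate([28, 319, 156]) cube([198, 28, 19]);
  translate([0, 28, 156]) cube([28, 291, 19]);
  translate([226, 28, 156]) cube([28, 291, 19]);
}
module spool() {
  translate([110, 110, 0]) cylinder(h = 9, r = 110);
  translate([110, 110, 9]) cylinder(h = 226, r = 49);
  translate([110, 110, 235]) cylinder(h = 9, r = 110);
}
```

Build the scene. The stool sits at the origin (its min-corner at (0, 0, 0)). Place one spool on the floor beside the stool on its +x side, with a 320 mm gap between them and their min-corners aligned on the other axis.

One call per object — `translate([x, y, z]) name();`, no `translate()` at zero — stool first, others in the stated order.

stool();
translate([574, 0, 0]) spool();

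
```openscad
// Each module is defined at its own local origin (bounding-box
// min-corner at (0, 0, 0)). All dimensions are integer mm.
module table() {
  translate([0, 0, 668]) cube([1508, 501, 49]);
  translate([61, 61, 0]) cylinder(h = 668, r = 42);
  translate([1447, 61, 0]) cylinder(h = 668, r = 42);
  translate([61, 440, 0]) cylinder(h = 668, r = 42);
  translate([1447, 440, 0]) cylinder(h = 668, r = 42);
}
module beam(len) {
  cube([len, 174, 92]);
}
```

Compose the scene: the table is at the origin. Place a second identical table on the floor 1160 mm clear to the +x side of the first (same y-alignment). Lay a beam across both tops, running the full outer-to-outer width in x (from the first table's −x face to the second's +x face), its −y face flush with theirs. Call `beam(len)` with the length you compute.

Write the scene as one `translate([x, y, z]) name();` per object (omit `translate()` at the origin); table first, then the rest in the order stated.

table();
translate([2668, 0, 0]) table();
translate([0, 0, 717]) beam(4176);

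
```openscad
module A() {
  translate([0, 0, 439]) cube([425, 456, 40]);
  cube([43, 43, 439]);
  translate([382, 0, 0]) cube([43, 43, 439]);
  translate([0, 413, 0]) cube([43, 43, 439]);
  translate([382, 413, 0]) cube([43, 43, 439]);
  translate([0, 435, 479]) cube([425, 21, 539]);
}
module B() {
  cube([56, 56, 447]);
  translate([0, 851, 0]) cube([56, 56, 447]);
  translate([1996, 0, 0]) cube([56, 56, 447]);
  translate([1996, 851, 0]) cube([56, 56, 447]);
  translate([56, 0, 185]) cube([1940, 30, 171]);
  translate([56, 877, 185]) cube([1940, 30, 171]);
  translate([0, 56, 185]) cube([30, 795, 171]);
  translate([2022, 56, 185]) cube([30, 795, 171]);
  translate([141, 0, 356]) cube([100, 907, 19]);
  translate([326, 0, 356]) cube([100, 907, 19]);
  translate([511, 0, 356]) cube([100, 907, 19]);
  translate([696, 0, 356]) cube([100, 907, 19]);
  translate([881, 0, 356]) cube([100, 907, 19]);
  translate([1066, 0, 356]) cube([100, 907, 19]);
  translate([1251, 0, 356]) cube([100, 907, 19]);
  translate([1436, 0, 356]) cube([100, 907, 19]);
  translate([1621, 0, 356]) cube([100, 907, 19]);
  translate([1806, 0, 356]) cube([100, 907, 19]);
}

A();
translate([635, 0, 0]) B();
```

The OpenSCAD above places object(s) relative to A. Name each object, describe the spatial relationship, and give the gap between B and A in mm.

The bed frame's nearest face is 210 mm from the chair's +x face.

A is a chair. B is a bed frame. The bed frame is on the floor beside the chair on its +x side. The gap between the bed frame and the chair is 210 mm.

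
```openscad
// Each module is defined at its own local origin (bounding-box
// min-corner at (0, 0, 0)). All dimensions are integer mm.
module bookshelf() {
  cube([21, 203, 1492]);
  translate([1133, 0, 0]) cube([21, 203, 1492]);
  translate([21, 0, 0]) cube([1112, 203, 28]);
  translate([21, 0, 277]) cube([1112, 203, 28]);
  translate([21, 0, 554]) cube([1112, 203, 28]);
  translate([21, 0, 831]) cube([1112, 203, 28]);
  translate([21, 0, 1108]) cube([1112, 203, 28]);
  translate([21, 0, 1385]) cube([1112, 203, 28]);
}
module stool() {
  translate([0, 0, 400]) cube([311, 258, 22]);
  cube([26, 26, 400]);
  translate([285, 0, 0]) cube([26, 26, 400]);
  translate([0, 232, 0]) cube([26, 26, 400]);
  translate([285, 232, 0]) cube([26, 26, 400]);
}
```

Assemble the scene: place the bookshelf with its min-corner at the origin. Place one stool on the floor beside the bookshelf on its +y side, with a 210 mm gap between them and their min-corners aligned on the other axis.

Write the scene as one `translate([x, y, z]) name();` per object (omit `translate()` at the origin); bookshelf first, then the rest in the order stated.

bookshelf();
translate([0, 413, 0]) stool();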